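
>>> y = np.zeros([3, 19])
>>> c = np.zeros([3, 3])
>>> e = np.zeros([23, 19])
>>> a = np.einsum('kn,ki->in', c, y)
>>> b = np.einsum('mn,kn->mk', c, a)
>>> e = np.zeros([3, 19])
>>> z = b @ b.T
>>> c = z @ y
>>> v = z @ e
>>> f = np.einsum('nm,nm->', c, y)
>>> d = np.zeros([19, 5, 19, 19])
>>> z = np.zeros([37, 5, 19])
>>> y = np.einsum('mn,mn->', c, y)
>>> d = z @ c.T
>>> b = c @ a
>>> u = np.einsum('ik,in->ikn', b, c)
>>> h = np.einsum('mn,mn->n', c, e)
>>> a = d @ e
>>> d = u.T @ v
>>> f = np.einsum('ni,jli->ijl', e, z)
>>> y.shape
()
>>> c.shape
(3, 19)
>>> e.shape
(3, 19)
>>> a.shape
(37, 5, 19)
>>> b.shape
(3, 3)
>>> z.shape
(37, 5, 19)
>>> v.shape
(3, 19)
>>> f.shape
(19, 37, 5)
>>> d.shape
(19, 3, 19)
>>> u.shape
(3, 3, 19)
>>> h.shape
(19,)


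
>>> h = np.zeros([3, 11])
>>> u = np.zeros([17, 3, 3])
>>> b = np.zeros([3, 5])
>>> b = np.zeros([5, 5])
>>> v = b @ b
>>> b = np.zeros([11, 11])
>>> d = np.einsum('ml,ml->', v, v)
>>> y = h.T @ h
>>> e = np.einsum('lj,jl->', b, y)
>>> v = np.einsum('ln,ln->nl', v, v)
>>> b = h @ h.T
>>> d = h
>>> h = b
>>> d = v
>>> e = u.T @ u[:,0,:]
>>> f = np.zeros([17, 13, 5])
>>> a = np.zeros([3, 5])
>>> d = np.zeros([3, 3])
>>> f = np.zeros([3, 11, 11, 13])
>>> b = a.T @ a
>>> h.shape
(3, 3)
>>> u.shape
(17, 3, 3)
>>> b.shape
(5, 5)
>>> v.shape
(5, 5)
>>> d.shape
(3, 3)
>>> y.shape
(11, 11)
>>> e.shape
(3, 3, 3)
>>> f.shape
(3, 11, 11, 13)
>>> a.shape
(3, 5)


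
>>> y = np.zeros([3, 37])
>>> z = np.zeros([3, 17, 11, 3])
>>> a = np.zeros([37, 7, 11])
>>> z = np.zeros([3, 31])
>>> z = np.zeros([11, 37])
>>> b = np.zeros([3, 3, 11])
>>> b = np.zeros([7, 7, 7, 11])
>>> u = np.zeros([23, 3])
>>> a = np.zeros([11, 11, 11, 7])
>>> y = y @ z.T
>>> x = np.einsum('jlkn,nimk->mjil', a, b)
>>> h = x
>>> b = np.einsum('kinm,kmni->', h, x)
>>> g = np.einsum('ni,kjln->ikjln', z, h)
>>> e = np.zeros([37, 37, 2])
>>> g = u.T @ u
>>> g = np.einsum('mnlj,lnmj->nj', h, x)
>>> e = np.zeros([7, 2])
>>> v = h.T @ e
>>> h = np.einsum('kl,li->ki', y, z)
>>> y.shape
(3, 11)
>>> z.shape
(11, 37)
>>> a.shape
(11, 11, 11, 7)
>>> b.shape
()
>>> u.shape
(23, 3)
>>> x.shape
(7, 11, 7, 11)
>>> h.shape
(3, 37)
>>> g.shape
(11, 11)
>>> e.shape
(7, 2)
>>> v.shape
(11, 7, 11, 2)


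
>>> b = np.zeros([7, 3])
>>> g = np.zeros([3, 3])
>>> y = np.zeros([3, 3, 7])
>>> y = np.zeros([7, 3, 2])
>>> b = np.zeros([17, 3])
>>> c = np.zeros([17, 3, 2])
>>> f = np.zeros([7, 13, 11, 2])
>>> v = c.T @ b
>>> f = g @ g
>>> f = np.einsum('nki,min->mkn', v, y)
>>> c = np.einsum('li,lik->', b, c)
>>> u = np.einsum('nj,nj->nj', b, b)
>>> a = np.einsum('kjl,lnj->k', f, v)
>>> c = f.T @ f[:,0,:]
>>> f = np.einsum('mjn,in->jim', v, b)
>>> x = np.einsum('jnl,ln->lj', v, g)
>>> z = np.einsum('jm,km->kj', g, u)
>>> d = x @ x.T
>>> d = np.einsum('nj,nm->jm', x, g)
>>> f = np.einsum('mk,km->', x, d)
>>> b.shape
(17, 3)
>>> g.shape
(3, 3)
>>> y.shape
(7, 3, 2)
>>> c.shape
(2, 3, 2)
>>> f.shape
()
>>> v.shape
(2, 3, 3)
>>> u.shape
(17, 3)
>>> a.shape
(7,)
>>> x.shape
(3, 2)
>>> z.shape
(17, 3)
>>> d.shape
(2, 3)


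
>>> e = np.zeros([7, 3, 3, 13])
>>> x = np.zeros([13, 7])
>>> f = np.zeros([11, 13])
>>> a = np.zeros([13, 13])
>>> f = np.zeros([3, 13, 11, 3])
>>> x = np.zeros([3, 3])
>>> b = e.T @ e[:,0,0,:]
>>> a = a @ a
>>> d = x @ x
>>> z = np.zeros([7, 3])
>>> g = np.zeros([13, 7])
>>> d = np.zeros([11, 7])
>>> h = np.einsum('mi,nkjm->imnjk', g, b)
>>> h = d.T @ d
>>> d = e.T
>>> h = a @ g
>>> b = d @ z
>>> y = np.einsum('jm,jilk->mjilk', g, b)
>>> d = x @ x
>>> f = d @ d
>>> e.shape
(7, 3, 3, 13)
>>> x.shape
(3, 3)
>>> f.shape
(3, 3)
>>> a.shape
(13, 13)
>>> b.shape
(13, 3, 3, 3)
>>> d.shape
(3, 3)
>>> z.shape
(7, 3)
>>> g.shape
(13, 7)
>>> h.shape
(13, 7)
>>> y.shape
(7, 13, 3, 3, 3)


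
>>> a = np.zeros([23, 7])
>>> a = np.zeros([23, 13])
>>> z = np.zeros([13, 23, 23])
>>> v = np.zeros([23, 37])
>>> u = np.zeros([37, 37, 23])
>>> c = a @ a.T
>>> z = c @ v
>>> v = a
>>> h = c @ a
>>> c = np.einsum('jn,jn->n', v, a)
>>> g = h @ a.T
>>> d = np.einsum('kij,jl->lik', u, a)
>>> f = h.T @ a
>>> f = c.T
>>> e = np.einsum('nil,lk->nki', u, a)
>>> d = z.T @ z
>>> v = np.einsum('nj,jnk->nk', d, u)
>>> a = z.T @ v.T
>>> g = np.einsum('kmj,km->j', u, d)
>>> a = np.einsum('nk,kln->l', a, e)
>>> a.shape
(13,)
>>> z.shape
(23, 37)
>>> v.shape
(37, 23)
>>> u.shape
(37, 37, 23)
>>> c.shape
(13,)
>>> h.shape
(23, 13)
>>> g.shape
(23,)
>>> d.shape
(37, 37)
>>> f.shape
(13,)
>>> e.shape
(37, 13, 37)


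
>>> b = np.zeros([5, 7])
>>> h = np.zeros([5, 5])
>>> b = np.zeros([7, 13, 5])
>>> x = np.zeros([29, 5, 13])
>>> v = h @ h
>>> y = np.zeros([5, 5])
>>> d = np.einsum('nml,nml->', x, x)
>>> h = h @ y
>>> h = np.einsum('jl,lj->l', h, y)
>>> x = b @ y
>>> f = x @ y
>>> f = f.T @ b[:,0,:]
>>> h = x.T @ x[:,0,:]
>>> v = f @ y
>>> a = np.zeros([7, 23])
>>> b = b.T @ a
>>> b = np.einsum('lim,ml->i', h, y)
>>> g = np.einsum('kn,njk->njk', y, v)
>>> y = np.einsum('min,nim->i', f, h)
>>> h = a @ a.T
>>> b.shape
(13,)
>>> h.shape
(7, 7)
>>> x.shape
(7, 13, 5)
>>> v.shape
(5, 13, 5)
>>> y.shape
(13,)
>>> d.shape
()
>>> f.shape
(5, 13, 5)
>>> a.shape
(7, 23)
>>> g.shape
(5, 13, 5)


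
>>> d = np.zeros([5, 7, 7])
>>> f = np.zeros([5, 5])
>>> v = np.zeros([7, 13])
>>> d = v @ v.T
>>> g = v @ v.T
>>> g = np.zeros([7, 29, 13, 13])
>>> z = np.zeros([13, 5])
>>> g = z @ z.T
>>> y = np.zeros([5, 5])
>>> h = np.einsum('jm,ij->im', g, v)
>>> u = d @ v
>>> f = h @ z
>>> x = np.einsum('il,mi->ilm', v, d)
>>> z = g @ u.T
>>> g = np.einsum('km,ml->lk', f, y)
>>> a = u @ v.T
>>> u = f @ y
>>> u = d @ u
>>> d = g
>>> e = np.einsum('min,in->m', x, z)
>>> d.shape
(5, 7)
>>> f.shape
(7, 5)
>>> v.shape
(7, 13)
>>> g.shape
(5, 7)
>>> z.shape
(13, 7)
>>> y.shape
(5, 5)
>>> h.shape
(7, 13)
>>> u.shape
(7, 5)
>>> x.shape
(7, 13, 7)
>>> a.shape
(7, 7)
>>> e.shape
(7,)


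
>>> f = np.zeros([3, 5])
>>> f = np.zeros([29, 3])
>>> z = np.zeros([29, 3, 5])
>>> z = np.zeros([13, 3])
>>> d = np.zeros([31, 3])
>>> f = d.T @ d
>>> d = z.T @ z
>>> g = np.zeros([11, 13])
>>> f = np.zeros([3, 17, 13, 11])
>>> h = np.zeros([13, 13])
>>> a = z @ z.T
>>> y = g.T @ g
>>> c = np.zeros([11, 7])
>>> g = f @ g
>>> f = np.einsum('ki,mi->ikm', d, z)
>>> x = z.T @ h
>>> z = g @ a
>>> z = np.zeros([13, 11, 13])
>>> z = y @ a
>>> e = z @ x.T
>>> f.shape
(3, 3, 13)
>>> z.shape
(13, 13)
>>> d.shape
(3, 3)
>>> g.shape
(3, 17, 13, 13)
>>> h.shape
(13, 13)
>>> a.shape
(13, 13)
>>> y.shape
(13, 13)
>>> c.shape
(11, 7)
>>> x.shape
(3, 13)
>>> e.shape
(13, 3)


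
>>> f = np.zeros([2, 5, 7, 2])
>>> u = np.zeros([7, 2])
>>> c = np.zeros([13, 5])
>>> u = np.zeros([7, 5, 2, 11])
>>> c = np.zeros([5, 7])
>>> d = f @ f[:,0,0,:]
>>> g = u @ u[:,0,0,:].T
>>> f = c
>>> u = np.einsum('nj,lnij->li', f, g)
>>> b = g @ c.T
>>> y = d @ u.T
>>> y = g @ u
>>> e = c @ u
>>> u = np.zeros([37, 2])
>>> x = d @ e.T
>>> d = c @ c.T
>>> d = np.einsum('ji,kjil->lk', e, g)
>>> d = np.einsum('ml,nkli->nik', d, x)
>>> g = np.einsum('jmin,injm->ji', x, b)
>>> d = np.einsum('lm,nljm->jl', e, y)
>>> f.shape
(5, 7)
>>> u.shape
(37, 2)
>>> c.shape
(5, 7)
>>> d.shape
(2, 5)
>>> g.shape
(2, 7)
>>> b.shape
(7, 5, 2, 5)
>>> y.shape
(7, 5, 2, 2)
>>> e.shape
(5, 2)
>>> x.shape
(2, 5, 7, 5)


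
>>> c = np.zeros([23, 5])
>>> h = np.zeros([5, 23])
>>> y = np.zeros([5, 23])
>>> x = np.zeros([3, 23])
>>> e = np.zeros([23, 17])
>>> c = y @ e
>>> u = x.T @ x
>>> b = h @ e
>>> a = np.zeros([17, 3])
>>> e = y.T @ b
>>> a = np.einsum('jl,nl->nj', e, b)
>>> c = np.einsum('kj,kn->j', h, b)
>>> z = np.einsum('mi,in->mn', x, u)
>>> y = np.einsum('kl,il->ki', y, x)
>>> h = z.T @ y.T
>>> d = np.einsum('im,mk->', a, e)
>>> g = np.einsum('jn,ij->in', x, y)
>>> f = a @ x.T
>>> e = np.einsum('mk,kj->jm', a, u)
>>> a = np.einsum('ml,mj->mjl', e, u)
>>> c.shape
(23,)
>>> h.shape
(23, 5)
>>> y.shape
(5, 3)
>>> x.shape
(3, 23)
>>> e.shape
(23, 5)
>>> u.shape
(23, 23)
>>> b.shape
(5, 17)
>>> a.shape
(23, 23, 5)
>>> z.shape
(3, 23)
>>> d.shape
()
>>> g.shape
(5, 23)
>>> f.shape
(5, 3)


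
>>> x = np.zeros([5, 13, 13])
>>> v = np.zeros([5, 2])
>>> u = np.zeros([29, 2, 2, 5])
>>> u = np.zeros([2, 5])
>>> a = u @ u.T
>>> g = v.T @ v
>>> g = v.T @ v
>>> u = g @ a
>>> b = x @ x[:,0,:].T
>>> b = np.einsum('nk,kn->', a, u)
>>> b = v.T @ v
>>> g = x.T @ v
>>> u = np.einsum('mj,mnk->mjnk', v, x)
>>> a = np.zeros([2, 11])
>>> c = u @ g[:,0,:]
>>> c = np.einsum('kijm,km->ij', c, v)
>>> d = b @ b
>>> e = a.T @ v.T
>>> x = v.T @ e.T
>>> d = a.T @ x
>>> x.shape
(2, 11)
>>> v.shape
(5, 2)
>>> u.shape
(5, 2, 13, 13)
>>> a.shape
(2, 11)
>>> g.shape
(13, 13, 2)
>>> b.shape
(2, 2)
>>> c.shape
(2, 13)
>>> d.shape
(11, 11)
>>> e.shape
(11, 5)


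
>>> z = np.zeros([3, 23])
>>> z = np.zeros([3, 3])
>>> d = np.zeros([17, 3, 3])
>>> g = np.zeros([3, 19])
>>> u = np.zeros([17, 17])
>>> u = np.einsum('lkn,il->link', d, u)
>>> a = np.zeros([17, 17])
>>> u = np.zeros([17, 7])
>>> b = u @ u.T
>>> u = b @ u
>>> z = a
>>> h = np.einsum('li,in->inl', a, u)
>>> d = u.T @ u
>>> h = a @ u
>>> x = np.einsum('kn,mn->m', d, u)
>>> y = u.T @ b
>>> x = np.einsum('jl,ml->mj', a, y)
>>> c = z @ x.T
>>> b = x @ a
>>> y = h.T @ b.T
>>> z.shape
(17, 17)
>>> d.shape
(7, 7)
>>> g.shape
(3, 19)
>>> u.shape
(17, 7)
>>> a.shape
(17, 17)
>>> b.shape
(7, 17)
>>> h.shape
(17, 7)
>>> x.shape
(7, 17)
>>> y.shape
(7, 7)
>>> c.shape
(17, 7)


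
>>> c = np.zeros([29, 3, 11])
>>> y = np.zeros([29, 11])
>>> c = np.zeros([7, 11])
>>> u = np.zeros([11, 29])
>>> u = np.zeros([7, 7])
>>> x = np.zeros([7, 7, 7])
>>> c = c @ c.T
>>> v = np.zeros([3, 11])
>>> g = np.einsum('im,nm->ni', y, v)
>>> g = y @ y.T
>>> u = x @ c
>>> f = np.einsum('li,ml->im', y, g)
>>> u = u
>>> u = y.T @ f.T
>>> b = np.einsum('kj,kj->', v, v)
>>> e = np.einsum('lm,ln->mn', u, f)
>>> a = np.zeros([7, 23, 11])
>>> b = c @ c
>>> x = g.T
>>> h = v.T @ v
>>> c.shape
(7, 7)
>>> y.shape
(29, 11)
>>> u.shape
(11, 11)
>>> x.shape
(29, 29)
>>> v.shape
(3, 11)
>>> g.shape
(29, 29)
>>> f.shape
(11, 29)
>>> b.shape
(7, 7)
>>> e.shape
(11, 29)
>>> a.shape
(7, 23, 11)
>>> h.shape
(11, 11)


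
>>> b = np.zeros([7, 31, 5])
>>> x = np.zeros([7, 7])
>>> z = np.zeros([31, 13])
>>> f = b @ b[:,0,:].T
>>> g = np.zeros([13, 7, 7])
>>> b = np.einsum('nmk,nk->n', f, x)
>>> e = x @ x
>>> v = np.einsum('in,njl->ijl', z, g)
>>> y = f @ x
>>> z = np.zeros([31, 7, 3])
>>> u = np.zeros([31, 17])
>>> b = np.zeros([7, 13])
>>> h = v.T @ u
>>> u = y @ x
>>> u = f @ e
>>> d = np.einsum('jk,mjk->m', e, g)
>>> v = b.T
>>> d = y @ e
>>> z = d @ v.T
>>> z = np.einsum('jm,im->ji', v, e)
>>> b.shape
(7, 13)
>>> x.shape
(7, 7)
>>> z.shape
(13, 7)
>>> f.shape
(7, 31, 7)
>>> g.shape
(13, 7, 7)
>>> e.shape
(7, 7)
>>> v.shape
(13, 7)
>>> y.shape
(7, 31, 7)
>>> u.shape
(7, 31, 7)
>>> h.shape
(7, 7, 17)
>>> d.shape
(7, 31, 7)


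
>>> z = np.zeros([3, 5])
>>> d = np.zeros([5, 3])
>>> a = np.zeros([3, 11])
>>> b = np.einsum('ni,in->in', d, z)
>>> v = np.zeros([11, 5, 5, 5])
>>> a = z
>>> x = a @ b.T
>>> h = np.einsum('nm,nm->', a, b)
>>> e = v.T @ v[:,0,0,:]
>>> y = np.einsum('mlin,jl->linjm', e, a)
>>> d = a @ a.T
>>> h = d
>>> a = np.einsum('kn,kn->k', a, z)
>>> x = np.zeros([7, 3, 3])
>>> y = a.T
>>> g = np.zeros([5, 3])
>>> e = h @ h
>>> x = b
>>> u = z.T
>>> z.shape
(3, 5)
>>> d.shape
(3, 3)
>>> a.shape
(3,)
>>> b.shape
(3, 5)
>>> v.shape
(11, 5, 5, 5)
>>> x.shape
(3, 5)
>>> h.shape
(3, 3)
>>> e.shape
(3, 3)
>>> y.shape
(3,)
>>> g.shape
(5, 3)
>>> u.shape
(5, 3)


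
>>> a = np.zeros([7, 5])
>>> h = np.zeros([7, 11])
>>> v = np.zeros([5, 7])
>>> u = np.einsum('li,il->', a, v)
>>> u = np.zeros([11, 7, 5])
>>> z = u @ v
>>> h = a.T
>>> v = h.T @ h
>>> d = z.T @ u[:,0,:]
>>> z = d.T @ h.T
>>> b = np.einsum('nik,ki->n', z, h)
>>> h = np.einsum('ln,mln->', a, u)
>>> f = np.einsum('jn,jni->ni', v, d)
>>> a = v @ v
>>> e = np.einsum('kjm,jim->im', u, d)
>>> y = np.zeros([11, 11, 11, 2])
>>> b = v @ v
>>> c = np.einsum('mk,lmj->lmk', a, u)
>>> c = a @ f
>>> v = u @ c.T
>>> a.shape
(7, 7)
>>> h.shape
()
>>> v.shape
(11, 7, 7)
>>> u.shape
(11, 7, 5)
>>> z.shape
(5, 7, 5)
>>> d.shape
(7, 7, 5)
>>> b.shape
(7, 7)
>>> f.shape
(7, 5)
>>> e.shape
(7, 5)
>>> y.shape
(11, 11, 11, 2)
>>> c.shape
(7, 5)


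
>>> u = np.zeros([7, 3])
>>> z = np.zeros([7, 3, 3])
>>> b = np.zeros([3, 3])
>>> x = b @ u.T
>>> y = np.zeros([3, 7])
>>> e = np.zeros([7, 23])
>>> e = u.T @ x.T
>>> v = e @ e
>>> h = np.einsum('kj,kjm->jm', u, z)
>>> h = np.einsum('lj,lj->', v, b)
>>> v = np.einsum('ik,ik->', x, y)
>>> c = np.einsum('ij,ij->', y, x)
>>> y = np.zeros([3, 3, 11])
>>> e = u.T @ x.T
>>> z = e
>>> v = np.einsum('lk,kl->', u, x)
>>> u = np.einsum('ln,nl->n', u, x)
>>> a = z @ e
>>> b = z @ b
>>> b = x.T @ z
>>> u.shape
(3,)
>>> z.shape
(3, 3)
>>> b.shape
(7, 3)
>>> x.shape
(3, 7)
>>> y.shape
(3, 3, 11)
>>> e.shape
(3, 3)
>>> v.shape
()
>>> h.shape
()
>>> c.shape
()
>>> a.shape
(3, 3)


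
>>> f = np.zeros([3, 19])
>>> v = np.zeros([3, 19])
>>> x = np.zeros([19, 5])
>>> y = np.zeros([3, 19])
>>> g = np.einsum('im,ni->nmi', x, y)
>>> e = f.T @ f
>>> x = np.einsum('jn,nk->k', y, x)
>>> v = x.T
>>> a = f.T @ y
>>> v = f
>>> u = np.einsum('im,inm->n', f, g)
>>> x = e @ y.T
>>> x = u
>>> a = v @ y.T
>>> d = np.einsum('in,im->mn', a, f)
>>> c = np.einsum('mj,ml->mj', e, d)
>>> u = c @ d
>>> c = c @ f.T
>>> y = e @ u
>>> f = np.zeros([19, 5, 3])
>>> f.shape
(19, 5, 3)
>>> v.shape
(3, 19)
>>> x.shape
(5,)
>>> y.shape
(19, 3)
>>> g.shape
(3, 5, 19)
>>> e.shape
(19, 19)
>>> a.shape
(3, 3)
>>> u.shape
(19, 3)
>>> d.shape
(19, 3)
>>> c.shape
(19, 3)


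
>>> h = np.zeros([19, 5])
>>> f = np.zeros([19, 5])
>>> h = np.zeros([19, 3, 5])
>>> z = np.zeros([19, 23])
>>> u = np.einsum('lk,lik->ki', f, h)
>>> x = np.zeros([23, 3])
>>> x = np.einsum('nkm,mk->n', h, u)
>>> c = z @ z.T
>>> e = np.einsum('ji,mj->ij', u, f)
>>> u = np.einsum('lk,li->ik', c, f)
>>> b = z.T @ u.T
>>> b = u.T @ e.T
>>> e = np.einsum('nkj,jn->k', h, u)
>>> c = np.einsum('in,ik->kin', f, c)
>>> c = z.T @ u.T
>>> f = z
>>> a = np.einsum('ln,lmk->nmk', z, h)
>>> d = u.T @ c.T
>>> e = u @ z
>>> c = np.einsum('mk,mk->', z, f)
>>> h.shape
(19, 3, 5)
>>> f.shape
(19, 23)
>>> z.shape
(19, 23)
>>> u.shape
(5, 19)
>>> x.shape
(19,)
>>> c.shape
()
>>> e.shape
(5, 23)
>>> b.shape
(19, 3)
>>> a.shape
(23, 3, 5)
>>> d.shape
(19, 23)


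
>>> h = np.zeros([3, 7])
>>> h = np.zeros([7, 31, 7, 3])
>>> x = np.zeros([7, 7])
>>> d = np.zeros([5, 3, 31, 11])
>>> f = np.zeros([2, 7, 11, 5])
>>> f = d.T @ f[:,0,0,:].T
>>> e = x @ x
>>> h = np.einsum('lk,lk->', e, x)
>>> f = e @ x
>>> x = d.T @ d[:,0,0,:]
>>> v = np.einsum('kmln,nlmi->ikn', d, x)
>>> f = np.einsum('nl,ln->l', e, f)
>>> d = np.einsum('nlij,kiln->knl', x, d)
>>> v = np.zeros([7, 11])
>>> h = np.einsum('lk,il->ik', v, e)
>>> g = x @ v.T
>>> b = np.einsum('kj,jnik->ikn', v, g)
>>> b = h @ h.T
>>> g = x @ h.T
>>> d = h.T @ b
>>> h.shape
(7, 11)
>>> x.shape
(11, 31, 3, 11)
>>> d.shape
(11, 7)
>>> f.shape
(7,)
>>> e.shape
(7, 7)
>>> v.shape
(7, 11)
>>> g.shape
(11, 31, 3, 7)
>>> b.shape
(7, 7)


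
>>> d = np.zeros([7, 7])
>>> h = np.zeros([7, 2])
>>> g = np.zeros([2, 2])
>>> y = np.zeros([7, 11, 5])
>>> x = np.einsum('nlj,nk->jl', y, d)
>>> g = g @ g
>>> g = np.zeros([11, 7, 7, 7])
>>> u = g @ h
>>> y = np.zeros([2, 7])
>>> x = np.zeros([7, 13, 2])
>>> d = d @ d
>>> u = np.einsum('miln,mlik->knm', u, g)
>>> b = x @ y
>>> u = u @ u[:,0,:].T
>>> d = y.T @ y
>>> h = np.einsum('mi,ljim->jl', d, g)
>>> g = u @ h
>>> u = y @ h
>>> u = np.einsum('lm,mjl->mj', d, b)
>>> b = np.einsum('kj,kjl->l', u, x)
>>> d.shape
(7, 7)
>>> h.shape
(7, 11)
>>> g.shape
(7, 2, 11)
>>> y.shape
(2, 7)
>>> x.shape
(7, 13, 2)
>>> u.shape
(7, 13)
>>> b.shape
(2,)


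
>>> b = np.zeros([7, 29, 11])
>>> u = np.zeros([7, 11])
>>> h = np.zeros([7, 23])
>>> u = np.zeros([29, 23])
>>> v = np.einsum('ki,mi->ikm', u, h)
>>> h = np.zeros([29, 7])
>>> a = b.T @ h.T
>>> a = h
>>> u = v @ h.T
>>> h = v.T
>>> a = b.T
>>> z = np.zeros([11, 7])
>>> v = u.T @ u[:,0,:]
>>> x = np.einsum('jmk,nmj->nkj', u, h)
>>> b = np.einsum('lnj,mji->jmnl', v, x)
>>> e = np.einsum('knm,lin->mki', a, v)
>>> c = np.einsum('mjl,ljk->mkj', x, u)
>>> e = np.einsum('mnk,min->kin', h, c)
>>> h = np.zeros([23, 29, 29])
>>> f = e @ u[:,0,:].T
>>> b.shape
(29, 7, 29, 29)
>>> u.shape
(23, 29, 29)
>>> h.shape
(23, 29, 29)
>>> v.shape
(29, 29, 29)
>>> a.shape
(11, 29, 7)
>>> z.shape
(11, 7)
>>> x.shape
(7, 29, 23)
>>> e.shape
(23, 29, 29)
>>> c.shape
(7, 29, 29)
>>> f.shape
(23, 29, 23)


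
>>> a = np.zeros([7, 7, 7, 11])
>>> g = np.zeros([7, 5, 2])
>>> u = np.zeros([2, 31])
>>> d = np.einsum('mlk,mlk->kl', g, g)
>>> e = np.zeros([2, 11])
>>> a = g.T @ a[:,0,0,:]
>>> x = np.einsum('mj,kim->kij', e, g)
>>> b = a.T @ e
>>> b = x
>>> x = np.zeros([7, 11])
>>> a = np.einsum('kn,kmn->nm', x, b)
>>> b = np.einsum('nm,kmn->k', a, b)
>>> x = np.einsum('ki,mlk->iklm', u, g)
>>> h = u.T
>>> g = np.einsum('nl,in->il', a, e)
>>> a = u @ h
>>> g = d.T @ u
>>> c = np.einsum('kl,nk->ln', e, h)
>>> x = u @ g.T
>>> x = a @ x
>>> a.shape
(2, 2)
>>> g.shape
(5, 31)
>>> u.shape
(2, 31)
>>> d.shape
(2, 5)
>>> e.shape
(2, 11)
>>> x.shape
(2, 5)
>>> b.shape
(7,)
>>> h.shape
(31, 2)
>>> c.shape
(11, 31)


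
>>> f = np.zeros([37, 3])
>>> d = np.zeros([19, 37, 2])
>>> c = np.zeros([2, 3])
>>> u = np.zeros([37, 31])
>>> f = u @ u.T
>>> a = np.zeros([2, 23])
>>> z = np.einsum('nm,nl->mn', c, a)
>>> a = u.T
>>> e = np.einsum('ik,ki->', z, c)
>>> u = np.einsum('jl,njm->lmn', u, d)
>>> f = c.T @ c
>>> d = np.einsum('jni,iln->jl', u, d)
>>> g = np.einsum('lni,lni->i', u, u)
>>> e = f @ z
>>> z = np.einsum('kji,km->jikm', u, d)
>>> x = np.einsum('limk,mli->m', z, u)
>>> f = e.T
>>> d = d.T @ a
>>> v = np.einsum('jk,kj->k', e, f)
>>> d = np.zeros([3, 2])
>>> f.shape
(2, 3)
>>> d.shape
(3, 2)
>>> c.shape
(2, 3)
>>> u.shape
(31, 2, 19)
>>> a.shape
(31, 37)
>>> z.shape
(2, 19, 31, 37)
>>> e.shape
(3, 2)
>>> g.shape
(19,)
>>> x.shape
(31,)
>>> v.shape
(2,)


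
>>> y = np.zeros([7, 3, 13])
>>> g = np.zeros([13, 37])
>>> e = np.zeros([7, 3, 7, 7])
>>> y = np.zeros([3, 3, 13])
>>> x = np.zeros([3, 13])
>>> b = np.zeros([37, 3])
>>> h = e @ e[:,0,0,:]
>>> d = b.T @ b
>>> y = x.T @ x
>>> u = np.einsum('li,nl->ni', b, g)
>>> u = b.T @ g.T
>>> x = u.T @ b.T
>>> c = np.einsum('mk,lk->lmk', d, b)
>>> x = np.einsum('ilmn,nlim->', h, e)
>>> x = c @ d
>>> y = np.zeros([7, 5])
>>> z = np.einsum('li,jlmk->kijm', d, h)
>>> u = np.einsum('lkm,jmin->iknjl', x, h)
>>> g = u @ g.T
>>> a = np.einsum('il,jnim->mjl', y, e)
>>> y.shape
(7, 5)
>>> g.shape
(7, 3, 7, 7, 13)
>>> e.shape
(7, 3, 7, 7)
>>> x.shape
(37, 3, 3)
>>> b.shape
(37, 3)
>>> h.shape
(7, 3, 7, 7)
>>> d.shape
(3, 3)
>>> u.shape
(7, 3, 7, 7, 37)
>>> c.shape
(37, 3, 3)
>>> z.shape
(7, 3, 7, 7)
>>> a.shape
(7, 7, 5)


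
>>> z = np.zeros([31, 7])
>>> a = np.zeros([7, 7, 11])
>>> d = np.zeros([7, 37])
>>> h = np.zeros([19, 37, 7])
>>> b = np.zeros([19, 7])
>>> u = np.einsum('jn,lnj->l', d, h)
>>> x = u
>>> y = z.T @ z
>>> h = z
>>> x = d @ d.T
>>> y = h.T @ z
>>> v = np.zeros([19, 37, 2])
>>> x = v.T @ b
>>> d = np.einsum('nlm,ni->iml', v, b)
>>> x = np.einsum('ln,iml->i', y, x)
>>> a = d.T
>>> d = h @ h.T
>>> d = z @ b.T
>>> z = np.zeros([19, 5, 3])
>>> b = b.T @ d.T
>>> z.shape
(19, 5, 3)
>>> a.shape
(37, 2, 7)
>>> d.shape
(31, 19)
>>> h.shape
(31, 7)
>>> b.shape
(7, 31)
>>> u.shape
(19,)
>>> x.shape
(2,)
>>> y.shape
(7, 7)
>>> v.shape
(19, 37, 2)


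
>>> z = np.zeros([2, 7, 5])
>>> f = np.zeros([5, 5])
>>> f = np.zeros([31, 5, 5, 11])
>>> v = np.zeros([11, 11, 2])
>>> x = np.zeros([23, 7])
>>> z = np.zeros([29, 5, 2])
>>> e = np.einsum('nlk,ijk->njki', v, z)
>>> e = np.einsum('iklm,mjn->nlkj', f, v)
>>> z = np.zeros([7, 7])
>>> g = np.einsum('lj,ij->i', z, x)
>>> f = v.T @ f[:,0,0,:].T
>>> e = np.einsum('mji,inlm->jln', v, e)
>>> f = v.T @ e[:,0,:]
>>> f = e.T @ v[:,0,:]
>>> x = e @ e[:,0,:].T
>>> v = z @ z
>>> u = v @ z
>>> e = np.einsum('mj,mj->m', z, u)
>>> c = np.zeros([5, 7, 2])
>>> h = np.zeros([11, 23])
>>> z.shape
(7, 7)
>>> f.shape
(5, 5, 2)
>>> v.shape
(7, 7)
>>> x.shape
(11, 5, 11)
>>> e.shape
(7,)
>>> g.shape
(23,)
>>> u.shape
(7, 7)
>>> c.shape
(5, 7, 2)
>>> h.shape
(11, 23)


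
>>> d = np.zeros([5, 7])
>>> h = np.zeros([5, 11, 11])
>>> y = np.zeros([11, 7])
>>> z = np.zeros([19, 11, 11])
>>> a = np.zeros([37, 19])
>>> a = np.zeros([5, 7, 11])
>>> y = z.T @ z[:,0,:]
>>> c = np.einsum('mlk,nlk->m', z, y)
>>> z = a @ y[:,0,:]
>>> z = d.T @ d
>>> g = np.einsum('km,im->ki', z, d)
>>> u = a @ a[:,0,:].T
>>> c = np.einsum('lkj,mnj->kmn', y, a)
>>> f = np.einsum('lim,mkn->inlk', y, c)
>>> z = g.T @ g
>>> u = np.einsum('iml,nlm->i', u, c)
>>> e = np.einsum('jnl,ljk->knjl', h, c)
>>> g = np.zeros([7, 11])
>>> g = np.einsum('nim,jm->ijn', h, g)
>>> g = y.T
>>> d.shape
(5, 7)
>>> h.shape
(5, 11, 11)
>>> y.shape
(11, 11, 11)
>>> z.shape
(5, 5)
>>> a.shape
(5, 7, 11)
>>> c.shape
(11, 5, 7)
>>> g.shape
(11, 11, 11)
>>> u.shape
(5,)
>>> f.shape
(11, 7, 11, 5)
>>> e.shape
(7, 11, 5, 11)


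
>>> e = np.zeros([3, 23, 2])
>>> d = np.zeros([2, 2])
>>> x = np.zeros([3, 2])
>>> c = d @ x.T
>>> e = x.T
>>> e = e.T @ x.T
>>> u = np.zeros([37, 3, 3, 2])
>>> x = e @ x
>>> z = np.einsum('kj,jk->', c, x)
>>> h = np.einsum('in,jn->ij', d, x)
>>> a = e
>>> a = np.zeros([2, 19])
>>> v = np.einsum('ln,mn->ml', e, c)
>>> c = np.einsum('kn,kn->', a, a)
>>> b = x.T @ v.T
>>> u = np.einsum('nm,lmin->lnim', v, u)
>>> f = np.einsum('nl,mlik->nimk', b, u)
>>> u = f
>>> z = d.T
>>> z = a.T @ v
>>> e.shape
(3, 3)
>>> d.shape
(2, 2)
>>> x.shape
(3, 2)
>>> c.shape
()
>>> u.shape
(2, 3, 37, 3)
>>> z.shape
(19, 3)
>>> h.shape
(2, 3)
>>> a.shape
(2, 19)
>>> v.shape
(2, 3)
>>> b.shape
(2, 2)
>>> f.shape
(2, 3, 37, 3)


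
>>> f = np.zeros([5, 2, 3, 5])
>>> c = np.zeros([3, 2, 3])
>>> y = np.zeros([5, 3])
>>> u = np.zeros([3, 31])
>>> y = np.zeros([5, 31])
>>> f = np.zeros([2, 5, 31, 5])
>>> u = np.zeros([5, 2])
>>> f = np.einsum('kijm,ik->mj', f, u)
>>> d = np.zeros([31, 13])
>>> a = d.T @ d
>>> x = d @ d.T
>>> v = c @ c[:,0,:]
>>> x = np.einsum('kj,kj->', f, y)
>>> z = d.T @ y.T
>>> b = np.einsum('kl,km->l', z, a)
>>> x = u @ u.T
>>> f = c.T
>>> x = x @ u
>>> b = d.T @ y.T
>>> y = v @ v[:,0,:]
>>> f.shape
(3, 2, 3)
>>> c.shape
(3, 2, 3)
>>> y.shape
(3, 2, 3)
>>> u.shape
(5, 2)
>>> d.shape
(31, 13)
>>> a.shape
(13, 13)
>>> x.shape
(5, 2)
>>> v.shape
(3, 2, 3)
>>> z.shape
(13, 5)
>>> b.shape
(13, 5)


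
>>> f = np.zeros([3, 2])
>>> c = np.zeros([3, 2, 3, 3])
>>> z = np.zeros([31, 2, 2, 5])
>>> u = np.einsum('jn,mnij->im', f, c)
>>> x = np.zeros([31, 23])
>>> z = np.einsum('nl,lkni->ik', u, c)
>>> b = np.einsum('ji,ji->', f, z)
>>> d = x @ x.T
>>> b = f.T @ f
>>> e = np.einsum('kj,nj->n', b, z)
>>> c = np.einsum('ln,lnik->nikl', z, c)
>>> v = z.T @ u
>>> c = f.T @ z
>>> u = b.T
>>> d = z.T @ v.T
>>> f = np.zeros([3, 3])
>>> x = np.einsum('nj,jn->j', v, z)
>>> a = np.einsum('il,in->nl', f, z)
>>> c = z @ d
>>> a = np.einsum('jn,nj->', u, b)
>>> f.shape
(3, 3)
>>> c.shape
(3, 2)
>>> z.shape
(3, 2)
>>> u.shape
(2, 2)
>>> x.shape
(3,)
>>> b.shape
(2, 2)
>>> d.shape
(2, 2)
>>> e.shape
(3,)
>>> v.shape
(2, 3)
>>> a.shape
()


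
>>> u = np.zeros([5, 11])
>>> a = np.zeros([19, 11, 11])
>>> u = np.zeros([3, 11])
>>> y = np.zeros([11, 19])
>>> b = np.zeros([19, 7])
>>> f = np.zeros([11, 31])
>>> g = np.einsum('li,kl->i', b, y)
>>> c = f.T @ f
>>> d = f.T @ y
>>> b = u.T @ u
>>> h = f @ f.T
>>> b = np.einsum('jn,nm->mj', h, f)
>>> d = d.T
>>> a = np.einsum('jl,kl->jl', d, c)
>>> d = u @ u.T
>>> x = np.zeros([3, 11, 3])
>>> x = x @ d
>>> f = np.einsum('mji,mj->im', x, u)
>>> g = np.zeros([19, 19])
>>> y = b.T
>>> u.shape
(3, 11)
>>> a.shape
(19, 31)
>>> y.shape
(11, 31)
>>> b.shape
(31, 11)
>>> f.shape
(3, 3)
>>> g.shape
(19, 19)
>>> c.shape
(31, 31)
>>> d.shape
(3, 3)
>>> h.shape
(11, 11)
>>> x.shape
(3, 11, 3)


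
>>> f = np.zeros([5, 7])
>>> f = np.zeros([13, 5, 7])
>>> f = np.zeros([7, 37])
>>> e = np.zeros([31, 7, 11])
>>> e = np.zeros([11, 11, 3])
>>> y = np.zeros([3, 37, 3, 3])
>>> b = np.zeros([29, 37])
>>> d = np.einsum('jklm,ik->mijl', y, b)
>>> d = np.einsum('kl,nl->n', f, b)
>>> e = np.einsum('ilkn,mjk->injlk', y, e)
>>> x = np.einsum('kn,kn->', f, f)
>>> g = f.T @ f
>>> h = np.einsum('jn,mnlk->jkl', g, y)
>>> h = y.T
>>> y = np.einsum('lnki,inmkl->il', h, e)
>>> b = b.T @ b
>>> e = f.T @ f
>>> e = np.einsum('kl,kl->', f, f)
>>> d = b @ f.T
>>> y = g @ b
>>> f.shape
(7, 37)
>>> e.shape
()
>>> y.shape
(37, 37)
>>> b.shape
(37, 37)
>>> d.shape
(37, 7)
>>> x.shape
()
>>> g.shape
(37, 37)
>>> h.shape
(3, 3, 37, 3)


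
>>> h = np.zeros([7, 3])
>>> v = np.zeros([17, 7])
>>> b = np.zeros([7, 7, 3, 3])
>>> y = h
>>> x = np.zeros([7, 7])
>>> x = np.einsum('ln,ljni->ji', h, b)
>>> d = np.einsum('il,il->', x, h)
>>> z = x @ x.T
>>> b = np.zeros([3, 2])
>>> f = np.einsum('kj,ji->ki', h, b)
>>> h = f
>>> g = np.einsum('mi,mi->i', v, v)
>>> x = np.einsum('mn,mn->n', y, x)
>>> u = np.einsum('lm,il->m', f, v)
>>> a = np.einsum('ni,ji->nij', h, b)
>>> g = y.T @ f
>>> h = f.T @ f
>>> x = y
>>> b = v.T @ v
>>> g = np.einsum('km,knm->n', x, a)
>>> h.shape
(2, 2)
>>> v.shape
(17, 7)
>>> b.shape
(7, 7)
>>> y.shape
(7, 3)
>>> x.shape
(7, 3)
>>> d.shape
()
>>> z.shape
(7, 7)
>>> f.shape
(7, 2)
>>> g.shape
(2,)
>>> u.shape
(2,)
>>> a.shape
(7, 2, 3)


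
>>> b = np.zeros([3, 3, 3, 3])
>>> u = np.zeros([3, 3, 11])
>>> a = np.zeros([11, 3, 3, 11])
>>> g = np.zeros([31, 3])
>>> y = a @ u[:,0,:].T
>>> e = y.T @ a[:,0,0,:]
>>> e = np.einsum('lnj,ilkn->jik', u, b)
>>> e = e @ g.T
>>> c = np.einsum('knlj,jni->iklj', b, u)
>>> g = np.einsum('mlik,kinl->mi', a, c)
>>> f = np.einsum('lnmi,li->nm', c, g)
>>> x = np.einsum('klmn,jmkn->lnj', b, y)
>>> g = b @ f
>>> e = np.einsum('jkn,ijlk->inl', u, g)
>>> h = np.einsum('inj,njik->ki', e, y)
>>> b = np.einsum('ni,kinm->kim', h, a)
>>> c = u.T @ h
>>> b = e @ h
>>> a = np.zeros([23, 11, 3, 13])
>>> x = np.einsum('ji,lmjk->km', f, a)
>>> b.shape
(3, 11, 3)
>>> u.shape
(3, 3, 11)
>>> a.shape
(23, 11, 3, 13)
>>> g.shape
(3, 3, 3, 3)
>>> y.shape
(11, 3, 3, 3)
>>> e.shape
(3, 11, 3)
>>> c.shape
(11, 3, 3)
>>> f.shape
(3, 3)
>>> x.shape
(13, 11)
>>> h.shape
(3, 3)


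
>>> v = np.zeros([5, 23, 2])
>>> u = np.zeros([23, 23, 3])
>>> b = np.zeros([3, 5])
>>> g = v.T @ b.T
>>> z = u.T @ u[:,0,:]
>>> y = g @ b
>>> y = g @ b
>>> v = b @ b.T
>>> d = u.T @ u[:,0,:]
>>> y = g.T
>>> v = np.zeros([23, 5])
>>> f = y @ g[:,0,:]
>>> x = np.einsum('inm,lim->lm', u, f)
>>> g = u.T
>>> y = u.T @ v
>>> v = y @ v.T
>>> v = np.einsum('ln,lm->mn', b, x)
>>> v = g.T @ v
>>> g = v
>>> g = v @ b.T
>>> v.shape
(23, 23, 5)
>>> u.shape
(23, 23, 3)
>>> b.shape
(3, 5)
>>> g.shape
(23, 23, 3)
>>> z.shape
(3, 23, 3)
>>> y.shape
(3, 23, 5)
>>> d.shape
(3, 23, 3)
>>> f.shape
(3, 23, 3)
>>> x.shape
(3, 3)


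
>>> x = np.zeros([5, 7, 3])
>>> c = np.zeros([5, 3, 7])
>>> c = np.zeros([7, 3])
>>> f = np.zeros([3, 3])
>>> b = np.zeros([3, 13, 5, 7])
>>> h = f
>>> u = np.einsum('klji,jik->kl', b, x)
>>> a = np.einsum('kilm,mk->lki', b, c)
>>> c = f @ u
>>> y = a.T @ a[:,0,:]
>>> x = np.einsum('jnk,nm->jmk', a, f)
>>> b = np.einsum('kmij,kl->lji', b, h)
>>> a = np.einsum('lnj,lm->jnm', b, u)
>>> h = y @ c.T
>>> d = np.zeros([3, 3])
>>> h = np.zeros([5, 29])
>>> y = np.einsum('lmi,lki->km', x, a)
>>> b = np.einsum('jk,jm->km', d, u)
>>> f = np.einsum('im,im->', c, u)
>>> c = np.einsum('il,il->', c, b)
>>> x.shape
(5, 3, 13)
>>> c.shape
()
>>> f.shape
()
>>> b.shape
(3, 13)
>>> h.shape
(5, 29)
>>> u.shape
(3, 13)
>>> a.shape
(5, 7, 13)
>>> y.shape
(7, 3)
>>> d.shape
(3, 3)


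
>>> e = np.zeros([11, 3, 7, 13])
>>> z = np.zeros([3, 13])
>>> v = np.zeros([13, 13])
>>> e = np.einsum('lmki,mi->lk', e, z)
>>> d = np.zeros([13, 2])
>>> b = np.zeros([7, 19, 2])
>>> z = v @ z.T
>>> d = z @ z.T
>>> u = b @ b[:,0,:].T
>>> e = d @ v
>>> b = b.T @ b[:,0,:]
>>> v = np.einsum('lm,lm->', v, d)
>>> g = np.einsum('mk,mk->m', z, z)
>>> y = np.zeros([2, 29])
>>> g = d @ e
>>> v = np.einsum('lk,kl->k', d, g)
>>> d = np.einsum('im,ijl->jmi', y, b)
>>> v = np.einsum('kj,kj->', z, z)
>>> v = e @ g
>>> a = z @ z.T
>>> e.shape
(13, 13)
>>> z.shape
(13, 3)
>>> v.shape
(13, 13)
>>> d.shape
(19, 29, 2)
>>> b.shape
(2, 19, 2)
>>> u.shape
(7, 19, 7)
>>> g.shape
(13, 13)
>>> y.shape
(2, 29)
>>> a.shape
(13, 13)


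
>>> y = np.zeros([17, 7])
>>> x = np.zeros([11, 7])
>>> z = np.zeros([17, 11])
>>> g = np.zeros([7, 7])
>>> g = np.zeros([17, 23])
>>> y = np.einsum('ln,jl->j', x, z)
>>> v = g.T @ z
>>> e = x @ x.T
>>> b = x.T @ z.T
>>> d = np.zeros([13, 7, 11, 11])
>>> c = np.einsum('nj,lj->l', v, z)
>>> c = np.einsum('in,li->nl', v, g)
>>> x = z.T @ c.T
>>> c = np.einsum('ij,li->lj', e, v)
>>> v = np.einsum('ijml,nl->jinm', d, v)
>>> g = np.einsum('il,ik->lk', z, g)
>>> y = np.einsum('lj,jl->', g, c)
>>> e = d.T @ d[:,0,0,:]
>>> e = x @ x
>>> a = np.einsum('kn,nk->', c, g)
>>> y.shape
()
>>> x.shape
(11, 11)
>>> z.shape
(17, 11)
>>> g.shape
(11, 23)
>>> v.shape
(7, 13, 23, 11)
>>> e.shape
(11, 11)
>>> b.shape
(7, 17)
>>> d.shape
(13, 7, 11, 11)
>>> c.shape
(23, 11)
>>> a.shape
()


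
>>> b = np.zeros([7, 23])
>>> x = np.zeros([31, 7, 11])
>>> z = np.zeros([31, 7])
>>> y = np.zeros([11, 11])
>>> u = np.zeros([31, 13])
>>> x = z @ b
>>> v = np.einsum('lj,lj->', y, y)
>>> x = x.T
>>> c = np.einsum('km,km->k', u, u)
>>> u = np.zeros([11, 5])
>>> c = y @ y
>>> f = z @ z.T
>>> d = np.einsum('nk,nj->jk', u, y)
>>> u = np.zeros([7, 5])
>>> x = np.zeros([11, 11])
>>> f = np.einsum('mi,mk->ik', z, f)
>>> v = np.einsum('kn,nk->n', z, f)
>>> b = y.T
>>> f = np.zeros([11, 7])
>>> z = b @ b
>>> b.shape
(11, 11)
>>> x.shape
(11, 11)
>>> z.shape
(11, 11)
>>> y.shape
(11, 11)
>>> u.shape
(7, 5)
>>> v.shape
(7,)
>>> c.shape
(11, 11)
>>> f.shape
(11, 7)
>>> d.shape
(11, 5)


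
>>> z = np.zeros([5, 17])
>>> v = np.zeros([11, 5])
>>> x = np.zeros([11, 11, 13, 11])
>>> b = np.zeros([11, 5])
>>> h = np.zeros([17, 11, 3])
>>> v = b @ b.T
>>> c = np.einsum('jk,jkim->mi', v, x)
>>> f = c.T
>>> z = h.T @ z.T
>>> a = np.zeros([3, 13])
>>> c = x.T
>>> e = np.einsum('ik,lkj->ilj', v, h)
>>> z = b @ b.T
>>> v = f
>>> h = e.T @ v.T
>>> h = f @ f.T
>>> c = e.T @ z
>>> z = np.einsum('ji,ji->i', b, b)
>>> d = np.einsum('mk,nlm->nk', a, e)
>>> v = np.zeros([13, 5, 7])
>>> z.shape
(5,)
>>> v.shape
(13, 5, 7)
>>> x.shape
(11, 11, 13, 11)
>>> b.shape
(11, 5)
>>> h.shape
(13, 13)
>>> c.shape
(3, 17, 11)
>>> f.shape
(13, 11)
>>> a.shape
(3, 13)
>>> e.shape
(11, 17, 3)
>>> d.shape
(11, 13)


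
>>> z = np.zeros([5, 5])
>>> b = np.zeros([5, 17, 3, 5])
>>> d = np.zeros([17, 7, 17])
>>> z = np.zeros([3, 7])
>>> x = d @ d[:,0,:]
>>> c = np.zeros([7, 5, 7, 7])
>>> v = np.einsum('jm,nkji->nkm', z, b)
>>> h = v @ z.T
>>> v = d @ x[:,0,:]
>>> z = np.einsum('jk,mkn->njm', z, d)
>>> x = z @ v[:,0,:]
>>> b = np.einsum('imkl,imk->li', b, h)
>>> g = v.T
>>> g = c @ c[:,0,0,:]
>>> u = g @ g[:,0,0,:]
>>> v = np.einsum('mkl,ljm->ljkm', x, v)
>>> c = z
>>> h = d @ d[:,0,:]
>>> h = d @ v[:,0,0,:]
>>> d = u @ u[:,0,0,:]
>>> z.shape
(17, 3, 17)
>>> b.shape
(5, 5)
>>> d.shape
(7, 5, 7, 7)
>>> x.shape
(17, 3, 17)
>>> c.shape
(17, 3, 17)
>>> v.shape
(17, 7, 3, 17)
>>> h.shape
(17, 7, 17)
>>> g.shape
(7, 5, 7, 7)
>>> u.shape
(7, 5, 7, 7)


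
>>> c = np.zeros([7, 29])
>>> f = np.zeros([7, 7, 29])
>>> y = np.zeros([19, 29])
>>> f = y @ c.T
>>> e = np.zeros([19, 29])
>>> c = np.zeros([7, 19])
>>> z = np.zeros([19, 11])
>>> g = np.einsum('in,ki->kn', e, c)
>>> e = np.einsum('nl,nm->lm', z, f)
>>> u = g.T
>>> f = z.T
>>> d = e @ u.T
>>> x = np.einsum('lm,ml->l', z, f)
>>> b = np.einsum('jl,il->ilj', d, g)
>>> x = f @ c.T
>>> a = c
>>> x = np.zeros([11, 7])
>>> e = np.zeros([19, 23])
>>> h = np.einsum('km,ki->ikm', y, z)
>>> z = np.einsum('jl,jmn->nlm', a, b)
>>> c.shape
(7, 19)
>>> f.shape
(11, 19)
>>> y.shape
(19, 29)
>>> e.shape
(19, 23)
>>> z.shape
(11, 19, 29)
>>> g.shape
(7, 29)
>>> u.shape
(29, 7)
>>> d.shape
(11, 29)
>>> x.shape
(11, 7)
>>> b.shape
(7, 29, 11)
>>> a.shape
(7, 19)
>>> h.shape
(11, 19, 29)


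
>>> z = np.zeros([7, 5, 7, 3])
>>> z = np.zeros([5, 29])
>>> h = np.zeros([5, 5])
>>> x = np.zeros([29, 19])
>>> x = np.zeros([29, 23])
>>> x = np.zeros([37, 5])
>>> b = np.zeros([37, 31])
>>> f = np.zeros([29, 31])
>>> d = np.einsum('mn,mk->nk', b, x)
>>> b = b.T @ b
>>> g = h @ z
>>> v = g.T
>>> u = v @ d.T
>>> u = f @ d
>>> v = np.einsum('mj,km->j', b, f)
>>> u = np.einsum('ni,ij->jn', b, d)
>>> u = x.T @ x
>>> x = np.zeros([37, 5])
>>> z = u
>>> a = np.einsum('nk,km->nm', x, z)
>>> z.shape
(5, 5)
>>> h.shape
(5, 5)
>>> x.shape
(37, 5)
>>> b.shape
(31, 31)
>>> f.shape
(29, 31)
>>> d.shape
(31, 5)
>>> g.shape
(5, 29)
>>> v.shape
(31,)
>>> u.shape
(5, 5)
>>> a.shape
(37, 5)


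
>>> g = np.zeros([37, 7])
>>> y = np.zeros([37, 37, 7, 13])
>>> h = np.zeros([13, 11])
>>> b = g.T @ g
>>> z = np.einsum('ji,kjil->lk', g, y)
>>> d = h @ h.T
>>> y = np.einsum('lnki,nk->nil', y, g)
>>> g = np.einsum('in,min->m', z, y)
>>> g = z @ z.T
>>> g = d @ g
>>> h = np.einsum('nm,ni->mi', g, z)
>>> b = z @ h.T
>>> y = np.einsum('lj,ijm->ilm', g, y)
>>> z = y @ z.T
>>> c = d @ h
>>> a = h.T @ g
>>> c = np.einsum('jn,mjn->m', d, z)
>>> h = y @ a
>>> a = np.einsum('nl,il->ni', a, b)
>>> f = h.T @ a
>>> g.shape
(13, 13)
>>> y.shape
(37, 13, 37)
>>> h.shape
(37, 13, 13)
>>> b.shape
(13, 13)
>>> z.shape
(37, 13, 13)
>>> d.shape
(13, 13)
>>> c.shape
(37,)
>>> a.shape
(37, 13)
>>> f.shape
(13, 13, 13)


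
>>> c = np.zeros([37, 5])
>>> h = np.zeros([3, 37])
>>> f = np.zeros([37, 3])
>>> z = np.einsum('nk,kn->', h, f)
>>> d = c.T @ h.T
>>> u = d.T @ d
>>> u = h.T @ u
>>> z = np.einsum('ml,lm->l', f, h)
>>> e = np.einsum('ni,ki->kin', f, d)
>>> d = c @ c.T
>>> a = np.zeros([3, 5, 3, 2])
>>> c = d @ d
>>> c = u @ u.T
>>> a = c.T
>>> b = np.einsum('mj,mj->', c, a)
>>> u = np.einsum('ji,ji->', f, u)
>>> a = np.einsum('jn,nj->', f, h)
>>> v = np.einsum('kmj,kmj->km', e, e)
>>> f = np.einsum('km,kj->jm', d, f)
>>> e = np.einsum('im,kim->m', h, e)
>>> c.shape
(37, 37)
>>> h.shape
(3, 37)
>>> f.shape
(3, 37)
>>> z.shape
(3,)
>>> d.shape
(37, 37)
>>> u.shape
()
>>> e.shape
(37,)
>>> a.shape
()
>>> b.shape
()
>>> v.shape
(5, 3)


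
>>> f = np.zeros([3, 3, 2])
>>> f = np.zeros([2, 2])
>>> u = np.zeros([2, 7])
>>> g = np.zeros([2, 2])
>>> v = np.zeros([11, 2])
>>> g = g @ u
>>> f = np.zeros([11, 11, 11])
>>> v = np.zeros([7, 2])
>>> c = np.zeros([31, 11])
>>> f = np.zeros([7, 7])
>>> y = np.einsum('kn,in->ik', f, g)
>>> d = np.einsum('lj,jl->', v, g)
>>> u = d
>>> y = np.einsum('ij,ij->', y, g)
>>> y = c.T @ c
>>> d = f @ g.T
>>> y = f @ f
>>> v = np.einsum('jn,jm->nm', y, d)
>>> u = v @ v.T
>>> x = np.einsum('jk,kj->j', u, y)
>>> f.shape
(7, 7)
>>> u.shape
(7, 7)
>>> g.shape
(2, 7)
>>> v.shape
(7, 2)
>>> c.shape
(31, 11)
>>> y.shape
(7, 7)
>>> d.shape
(7, 2)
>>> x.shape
(7,)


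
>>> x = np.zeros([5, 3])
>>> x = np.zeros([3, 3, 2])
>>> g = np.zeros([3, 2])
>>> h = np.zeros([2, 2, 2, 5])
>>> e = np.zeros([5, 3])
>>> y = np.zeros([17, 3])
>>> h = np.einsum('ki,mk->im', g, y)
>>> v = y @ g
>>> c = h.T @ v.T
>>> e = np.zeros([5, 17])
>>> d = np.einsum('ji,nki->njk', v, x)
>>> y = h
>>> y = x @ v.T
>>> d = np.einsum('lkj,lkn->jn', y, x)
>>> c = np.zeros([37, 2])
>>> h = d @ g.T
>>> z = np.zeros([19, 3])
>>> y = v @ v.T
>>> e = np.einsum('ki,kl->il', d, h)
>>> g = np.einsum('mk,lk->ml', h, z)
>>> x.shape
(3, 3, 2)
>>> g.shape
(17, 19)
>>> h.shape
(17, 3)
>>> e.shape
(2, 3)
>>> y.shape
(17, 17)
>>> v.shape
(17, 2)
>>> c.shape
(37, 2)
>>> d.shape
(17, 2)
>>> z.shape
(19, 3)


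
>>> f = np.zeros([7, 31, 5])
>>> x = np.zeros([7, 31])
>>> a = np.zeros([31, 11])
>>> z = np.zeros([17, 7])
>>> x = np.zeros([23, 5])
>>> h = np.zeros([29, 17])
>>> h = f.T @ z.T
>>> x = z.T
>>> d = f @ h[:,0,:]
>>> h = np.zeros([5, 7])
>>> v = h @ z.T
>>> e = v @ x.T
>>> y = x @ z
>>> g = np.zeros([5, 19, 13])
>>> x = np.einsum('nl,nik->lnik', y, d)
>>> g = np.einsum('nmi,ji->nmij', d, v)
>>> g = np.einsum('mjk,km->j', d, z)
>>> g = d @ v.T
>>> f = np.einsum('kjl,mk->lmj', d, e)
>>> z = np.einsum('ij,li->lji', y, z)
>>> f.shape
(17, 5, 31)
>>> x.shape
(7, 7, 31, 17)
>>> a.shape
(31, 11)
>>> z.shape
(17, 7, 7)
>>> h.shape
(5, 7)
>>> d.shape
(7, 31, 17)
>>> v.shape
(5, 17)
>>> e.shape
(5, 7)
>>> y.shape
(7, 7)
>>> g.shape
(7, 31, 5)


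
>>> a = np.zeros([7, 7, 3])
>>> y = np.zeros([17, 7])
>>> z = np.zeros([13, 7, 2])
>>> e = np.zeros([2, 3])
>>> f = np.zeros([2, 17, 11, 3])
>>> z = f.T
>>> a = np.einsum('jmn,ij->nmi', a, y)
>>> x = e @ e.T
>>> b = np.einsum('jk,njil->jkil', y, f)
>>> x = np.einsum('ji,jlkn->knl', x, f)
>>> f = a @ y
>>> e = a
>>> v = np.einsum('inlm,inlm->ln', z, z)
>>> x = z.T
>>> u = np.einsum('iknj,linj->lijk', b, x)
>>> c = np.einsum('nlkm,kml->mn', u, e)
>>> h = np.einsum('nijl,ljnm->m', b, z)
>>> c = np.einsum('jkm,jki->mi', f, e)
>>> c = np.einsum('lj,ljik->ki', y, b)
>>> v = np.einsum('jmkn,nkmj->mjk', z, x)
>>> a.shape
(3, 7, 17)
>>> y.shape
(17, 7)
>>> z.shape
(3, 11, 17, 2)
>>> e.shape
(3, 7, 17)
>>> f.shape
(3, 7, 7)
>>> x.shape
(2, 17, 11, 3)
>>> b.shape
(17, 7, 11, 3)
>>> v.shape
(11, 3, 17)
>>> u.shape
(2, 17, 3, 7)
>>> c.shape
(3, 11)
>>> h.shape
(2,)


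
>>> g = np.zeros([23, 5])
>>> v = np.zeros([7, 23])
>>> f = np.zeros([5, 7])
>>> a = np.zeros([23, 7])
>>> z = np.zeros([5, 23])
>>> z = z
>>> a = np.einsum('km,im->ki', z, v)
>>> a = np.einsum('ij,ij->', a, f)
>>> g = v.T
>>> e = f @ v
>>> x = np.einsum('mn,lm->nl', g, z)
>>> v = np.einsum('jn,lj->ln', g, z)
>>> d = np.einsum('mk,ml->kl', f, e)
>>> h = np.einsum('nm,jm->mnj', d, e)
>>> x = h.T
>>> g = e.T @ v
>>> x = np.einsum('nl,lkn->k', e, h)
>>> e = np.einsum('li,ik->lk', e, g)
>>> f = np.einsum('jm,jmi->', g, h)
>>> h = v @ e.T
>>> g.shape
(23, 7)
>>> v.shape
(5, 7)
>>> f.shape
()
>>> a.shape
()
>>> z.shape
(5, 23)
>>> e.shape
(5, 7)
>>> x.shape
(7,)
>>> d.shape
(7, 23)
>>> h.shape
(5, 5)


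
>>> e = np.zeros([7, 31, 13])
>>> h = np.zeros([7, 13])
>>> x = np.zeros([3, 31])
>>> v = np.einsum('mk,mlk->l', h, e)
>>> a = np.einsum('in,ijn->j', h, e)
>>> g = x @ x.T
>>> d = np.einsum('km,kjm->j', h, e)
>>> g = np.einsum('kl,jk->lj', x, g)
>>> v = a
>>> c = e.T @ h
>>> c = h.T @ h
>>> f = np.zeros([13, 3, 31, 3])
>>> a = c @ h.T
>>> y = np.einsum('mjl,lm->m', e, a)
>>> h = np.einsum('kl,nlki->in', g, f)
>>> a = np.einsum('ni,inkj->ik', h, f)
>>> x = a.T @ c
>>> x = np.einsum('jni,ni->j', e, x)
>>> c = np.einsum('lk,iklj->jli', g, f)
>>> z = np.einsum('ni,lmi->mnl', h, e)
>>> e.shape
(7, 31, 13)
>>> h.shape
(3, 13)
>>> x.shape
(7,)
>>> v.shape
(31,)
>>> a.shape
(13, 31)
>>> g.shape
(31, 3)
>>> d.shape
(31,)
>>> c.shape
(3, 31, 13)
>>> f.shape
(13, 3, 31, 3)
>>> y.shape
(7,)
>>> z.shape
(31, 3, 7)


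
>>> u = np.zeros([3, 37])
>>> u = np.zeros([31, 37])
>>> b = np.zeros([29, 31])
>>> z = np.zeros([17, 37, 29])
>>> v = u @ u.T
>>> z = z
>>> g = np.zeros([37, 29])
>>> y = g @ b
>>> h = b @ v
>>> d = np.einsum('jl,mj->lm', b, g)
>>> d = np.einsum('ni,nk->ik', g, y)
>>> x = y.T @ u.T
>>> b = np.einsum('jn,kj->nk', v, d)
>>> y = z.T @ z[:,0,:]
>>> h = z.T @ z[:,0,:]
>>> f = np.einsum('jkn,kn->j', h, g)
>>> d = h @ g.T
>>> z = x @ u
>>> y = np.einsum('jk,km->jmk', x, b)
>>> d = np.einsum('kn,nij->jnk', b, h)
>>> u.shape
(31, 37)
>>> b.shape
(31, 29)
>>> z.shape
(31, 37)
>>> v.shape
(31, 31)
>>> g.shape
(37, 29)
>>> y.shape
(31, 29, 31)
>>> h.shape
(29, 37, 29)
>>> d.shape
(29, 29, 31)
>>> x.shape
(31, 31)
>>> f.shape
(29,)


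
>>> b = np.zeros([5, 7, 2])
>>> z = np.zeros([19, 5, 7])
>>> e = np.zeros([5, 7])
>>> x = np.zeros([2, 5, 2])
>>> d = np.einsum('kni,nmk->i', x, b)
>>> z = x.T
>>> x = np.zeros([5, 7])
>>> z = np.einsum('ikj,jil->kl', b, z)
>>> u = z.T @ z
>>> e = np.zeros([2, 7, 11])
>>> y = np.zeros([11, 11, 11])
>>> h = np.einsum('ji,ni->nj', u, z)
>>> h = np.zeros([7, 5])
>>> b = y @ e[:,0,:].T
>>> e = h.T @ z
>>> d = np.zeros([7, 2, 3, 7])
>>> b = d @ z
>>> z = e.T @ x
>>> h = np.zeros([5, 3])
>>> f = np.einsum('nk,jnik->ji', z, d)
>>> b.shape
(7, 2, 3, 2)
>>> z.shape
(2, 7)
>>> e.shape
(5, 2)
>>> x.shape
(5, 7)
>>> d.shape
(7, 2, 3, 7)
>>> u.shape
(2, 2)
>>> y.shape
(11, 11, 11)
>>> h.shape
(5, 3)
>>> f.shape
(7, 3)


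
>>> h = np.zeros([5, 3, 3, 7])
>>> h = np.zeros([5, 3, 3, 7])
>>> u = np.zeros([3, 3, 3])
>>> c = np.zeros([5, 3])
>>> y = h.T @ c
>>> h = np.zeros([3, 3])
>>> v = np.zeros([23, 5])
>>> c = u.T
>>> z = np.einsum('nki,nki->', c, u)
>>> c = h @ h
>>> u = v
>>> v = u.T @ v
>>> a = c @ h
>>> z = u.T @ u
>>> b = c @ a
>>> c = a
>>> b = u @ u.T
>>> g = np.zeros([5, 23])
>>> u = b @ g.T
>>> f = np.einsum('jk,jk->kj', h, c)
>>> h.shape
(3, 3)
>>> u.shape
(23, 5)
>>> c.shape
(3, 3)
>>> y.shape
(7, 3, 3, 3)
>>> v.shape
(5, 5)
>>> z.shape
(5, 5)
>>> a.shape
(3, 3)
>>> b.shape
(23, 23)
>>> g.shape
(5, 23)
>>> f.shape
(3, 3)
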